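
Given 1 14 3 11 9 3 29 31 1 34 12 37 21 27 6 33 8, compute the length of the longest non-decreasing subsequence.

One longest non-decreasing subsequence is 1, 3, 11, 29, 31, 34, 37 (positions 1,3,4,7,8,10,12), of length 7; no longer one exists.

7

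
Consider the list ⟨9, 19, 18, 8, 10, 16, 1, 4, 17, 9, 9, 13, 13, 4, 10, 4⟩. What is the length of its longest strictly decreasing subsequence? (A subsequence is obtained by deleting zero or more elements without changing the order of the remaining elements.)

6

One longest decreasing subsequence is 19, 18, 16, 13, 10, 4 (positions 2,3,6,12,15,16), of length 6; no longer one exists.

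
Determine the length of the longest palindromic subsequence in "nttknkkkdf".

4

Using dp[i][j] = 2 + dp[i+1][j−1] if the ends match, else max(dp[i+1][j], dp[i][j−1]):
dp[1][10] = 4. A witness is kkkk at positions 4,6,7,8.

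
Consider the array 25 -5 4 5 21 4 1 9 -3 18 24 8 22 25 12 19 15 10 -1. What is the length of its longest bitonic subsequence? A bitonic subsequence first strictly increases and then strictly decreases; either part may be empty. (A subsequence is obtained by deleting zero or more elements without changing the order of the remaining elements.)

Let inc[i] be the LIS ending at i and dec[i] the longest strictly decreasing subsequence starting at i. inc = [1, 1, 2, 3, 4, 2, 2, 4, 2, 5, 6, 4, 6, 7, 5, 6, 6, 5, 3], dec = [7, 1, 3, 4, 5, 3, 2, 3, 1, 4, 6, 2, 5, 5, 3, 4, 3, 2, 1].
max_i inc[i]+dec[i]−1 = 11, with one witness -5, 4, 5, 9, 18, 24, 22, 19, 15, 10, -1.

11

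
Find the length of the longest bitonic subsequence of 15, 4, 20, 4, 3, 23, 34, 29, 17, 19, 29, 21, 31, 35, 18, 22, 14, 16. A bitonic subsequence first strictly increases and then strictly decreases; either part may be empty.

8

One longest bitonic subsequence is 15, 20, 23, 34, 29, 21, 18, 16 (positions 1,3,6,7,11,12,15,18): it rises to 34 then falls. Length 8 is optimal.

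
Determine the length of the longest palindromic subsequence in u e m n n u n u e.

One longest palindromic subsequence is eunue (positions 2,6,7,8,9); it reads the same forward and backward, and the interval DP gives dp[1][9] = 5.

5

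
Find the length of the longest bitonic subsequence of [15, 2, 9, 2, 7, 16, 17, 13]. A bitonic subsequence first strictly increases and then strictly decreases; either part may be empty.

One longest bitonic subsequence is 2, 9, 16, 17, 13 (positions 2,3,6,7,8): it rises to 17 then falls. Length 5 is optimal.

5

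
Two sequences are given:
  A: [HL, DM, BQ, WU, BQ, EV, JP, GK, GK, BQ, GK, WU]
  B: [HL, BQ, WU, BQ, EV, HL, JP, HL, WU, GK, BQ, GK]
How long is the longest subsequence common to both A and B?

A longest common subsequence is HL, BQ, WU, BQ, EV, JP, GK, BQ, GK (length 9); the LCS DP confirms no longer common subsequence exists.

9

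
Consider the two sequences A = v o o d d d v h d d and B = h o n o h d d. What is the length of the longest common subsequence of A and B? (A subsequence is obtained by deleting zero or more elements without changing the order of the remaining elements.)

5

A longest common subsequence is oohdd (length 5); the LCS DP confirms no longer common subsequence exists.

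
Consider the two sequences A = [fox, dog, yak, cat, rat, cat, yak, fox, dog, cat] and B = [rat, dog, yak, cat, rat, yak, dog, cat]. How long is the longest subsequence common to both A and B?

A longest common subsequence is dog, yak, cat, rat, yak, dog, cat (length 7); the LCS DP confirms no longer common subsequence exists.

7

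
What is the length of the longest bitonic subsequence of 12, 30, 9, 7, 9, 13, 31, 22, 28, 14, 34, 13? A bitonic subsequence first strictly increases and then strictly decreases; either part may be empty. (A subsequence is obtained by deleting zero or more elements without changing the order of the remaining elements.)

Let inc[i] be the LIS ending at i and dec[i] the longest strictly decreasing subsequence starting at i. inc = [1, 2, 1, 1, 2, 3, 4, 4, 5, 4, 6, 3], dec = [3, 4, 2, 1, 1, 1, 4, 3, 3, 2, 2, 1].
max_i inc[i]+dec[i]−1 = 7, with one witness 7, 9, 13, 31, 28, 14, 13.

7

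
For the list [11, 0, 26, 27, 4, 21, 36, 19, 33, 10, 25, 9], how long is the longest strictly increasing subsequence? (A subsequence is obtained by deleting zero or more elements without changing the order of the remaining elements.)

4

Scanning left to right, the best length ending at each element is: 11→1, 0→1, 26→2, 27→3, 4→2, 21→3, 36→4, 19→3, 33→4, 10→3, 25→4, 9→3.
So the longest increasing subsequence has length 4, e.g. 11, 26, 27, 36.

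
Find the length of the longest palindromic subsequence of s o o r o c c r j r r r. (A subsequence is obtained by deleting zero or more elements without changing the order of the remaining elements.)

5

Using dp[i][j] = 2 + dp[i+1][j−1] if the ends match, else max(dp[i+1][j], dp[i][j−1]):
dp[1][12] = 5. A witness is rrrrr at positions 4,8,10,11,12.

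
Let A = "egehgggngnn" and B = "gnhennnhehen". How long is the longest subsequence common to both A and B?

A longest common subsequence is gennn (length 5); the LCS DP confirms no longer common subsequence exists.

5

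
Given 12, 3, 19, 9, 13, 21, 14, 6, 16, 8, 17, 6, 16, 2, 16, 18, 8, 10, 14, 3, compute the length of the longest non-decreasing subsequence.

8

Let dp[i] be the longest non-decreasing subsequence ending at position i. Then dp = [1, 1, 2, 2, 3, 4, 4, 2, 5, 3, 6, 3, 6, 1, 7, 8, 4, 5, 6, 2].
The maximum is 8; one witness is 3, 9, 13, 14, 16, 16, 16, 18 at positions 2,4,5,7,9,13,15,16.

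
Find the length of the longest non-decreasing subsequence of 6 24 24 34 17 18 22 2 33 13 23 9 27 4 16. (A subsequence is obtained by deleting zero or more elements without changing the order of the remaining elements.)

Scanning left to right, the best length ending at each element is: 6→1, 24→2, 24→3, 34→4, 17→2, 18→3, 22→4, 2→1, 33→5, 13→2, 23→5, 9→2, 27→6, 4→2, 16→3.
So the longest non-decreasing subsequence has length 6, e.g. 6, 17, 18, 22, 23, 27.

6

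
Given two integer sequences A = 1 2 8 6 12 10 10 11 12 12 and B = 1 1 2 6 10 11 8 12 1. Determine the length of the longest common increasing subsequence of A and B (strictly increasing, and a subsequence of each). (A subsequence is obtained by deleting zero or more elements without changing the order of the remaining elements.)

6

A longest common strictly increasing subsequence is 1, 2, 6, 10, 11, 12 (length 6); it appears in order in both A and B, and no longer such subsequence exists.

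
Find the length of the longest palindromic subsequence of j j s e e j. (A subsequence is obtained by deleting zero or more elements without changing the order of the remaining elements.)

4

Using dp[i][j] = 2 + dp[i+1][j−1] if the ends match, else max(dp[i+1][j], dp[i][j−1]):
dp[1][6] = 4. A witness is jeej at positions 1,4,5,6.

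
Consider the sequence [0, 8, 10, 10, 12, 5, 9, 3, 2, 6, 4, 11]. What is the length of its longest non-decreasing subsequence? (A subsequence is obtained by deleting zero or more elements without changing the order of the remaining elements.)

Let dp[i] be the longest non-decreasing subsequence ending at position i. Then dp = [1, 2, 3, 4, 5, 2, 3, 2, 2, 3, 3, 5].
The maximum is 5; one witness is 0, 8, 10, 10, 12 at positions 1,2,3,4,5.

5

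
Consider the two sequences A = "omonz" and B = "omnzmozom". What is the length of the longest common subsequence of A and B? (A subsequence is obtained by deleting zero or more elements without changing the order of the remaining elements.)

Backtracking the LCS table gives one alignment: o (A1,B1) → m (A2,B5) → o (A3,B6) → z (A5,B7).
So the longest common subsequence has length 4.

4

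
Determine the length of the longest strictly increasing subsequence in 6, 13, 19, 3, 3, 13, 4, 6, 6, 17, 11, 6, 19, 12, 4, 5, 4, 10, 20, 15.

Let dp[i] be the longest increasing subsequence ending at position i. Then dp = [1, 2, 3, 1, 1, 2, 2, 3, 3, 4, 4, 3, 5, 5, 2, 3, 2, 4, 6, 6].
The maximum is 6; one witness is 3, 4, 6, 17, 19, 20 at positions 4,7,8,10,13,19.

6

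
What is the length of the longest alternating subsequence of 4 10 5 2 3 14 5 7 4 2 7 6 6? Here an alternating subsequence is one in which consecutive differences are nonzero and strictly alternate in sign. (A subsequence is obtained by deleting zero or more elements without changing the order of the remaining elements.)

9

A longest alternating subsequence is 4, 10, 5, 14, 5, 7, 4, 7, 6 (positions 1,2,3,6,7,8,9,11,12); its 8 consecutive differences strictly alternate in sign, and length 9 is optimal.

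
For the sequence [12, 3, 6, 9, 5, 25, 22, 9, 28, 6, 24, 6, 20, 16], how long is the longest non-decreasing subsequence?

5

Let dp[i] be the longest non-decreasing subsequence ending at position i. Then dp = [1, 1, 2, 3, 2, 4, 4, 4, 5, 3, 5, 4, 5, 5].
The maximum is 5; one witness is 3, 6, 9, 25, 28 at positions 2,3,4,6,9.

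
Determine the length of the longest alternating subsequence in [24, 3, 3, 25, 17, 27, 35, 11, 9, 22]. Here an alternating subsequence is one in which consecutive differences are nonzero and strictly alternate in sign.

A longest alternating subsequence is 24, 3, 25, 17, 27, 11, 22 (positions 1,2,4,5,6,8,10); its 6 consecutive differences strictly alternate in sign, and length 7 is optimal.

7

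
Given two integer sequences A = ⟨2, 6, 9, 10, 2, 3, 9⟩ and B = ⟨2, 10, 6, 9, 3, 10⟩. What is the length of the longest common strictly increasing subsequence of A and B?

4

A longest common strictly increasing subsequence is 2, 6, 9, 10 (length 4); it appears in order in both A and B, and no longer such subsequence exists.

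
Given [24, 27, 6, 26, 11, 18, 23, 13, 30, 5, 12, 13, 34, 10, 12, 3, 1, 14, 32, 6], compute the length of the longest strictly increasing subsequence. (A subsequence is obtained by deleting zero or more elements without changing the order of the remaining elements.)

One longest increasing subsequence is 6, 11, 18, 23, 30, 34 (positions 3,5,6,7,9,13), of length 6; no longer one exists.

6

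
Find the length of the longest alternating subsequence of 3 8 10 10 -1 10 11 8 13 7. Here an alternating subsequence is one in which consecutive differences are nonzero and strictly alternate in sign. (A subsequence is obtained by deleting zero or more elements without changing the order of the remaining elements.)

Track the best alternating length ending on an up-step vs a down-step at each position: up/down = 1/1, 2/1, 2/1, 2/1, 1/3, 4/1, 4/1, 4/5, 6/1, 4/7.
The maximum over both is 7; one such subsequence is 3, 8, -1, 10, 8, 13, 7.

7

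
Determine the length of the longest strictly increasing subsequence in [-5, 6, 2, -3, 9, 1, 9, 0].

Scanning left to right, the best length ending at each element is: -5→1, 6→2, 2→2, -3→2, 9→3, 1→3, 9→4, 0→3.
So the longest increasing subsequence has length 4, e.g. -5, -3, 1, 9.

4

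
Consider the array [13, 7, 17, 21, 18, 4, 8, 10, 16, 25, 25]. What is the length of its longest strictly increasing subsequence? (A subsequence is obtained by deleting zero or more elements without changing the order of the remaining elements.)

One longest increasing subsequence is 7, 8, 10, 16, 25 (positions 2,7,8,9,10), of length 5; no longer one exists.

5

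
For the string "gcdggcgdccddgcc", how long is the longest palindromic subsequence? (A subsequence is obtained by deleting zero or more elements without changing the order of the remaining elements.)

10

One longest palindromic subsequence is ccgdccdgcc (positions 2,6,7,8,9,10,12,13,14,15); it reads the same forward and backward, and the interval DP gives dp[1][15] = 10.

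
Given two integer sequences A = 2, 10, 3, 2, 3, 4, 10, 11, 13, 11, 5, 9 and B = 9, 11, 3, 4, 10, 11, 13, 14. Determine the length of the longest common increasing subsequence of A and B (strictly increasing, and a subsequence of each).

A longest common strictly increasing subsequence is 3, 4, 10, 11, 13 (length 5); it appears in order in both A and B, and no longer such subsequence exists.

5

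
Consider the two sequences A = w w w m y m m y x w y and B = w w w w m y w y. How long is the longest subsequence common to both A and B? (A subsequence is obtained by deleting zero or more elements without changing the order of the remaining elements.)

A longest common subsequence is wwwmywy (length 7); the LCS DP confirms no longer common subsequence exists.

7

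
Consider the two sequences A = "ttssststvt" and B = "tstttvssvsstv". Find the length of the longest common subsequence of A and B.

8

Backtracking the LCS table gives one alignment: t (A1,B4) → t (A2,B5) → s (A3,B7) → s (A4,B8) → s (A5,B10) → s (A7,B11) → t (A8,B12) → v (A9,B13).
So the longest common subsequence has length 8.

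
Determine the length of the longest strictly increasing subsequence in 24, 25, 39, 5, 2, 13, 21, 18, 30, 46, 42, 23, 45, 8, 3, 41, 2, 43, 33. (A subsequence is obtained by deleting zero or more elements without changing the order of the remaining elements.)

One longest increasing subsequence is 5, 13, 21, 30, 42, 45 (positions 4,6,7,9,11,13), of length 6; no longer one exists.

6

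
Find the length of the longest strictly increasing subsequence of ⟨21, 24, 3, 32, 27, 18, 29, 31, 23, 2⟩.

5

Scanning left to right, the best length ending at each element is: 21→1, 24→2, 3→1, 32→3, 27→3, 18→2, 29→4, 31→5, 23→3, 2→1.
So the longest increasing subsequence has length 5, e.g. 21, 24, 27, 29, 31.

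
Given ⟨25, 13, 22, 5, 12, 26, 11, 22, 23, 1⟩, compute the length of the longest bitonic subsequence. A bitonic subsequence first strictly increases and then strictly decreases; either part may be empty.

One longest bitonic subsequence is 25, 22, 12, 11, 1 (positions 1,3,5,7,10): it rises to 25 then falls. Length 5 is optimal.

5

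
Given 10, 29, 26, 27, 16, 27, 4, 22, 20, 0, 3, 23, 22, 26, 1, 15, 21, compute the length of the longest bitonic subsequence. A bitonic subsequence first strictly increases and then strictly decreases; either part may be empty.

7

Let inc[i] be the LIS ending at i and dec[i] the longest strictly decreasing subsequence starting at i. inc = [1, 2, 2, 3, 2, 3, 1, 3, 3, 1, 2, 4, 4, 5, 2, 3, 4], dec = [4, 6, 5, 5, 4, 5, 3, 4, 3, 1, 2, 3, 2, 2, 1, 1, 1].
max_i inc[i]+dec[i]−1 = 7, with one witness 10, 29, 27, 22, 20, 3, 1.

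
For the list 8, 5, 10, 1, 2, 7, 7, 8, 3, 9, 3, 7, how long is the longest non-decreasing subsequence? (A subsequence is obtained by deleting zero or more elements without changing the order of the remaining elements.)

6

Let dp[i] be the longest non-decreasing subsequence ending at position i. Then dp = [1, 1, 2, 1, 2, 3, 4, 5, 3, 6, 4, 5].
The maximum is 6; one witness is 1, 2, 7, 7, 8, 9 at positions 4,5,6,7,8,10.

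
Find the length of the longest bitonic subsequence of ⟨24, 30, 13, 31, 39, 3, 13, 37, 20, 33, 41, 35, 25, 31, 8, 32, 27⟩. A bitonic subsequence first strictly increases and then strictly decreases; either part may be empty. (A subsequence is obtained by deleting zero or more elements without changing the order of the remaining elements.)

8

One longest bitonic subsequence is 24, 30, 31, 39, 37, 35, 32, 27 (positions 1,2,4,5,8,12,16,17): it rises to 39 then falls. Length 8 is optimal.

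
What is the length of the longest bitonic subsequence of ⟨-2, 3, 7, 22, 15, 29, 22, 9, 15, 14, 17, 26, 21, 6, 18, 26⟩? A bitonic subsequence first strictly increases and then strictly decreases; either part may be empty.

Let inc[i] be the LIS ending at i and dec[i] the longest strictly decreasing subsequence starting at i. inc = [1, 2, 3, 4, 4, 5, 5, 4, 5, 5, 6, 7, 7, 3, 7, 8], dec = [1, 1, 2, 4, 3, 5, 4, 2, 3, 2, 2, 3, 2, 1, 1, 1].
max_i inc[i]+dec[i]−1 = 9, with one witness -2, 3, 7, 22, 29, 22, 15, 14, 6.

9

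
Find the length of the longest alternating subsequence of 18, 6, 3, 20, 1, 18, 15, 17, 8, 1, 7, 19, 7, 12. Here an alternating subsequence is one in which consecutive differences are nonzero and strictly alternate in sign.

Track the best alternating length ending on an up-step vs a down-step at each position: up/down = 1/1, 1/2, 1/2, 3/1, 1/4, 5/4, 5/6, 7/6, 5/8, 1/8, 9/8, 9/4, 9/10, 11/10.
The maximum over both is 11; one such subsequence is 18, 6, 20, 1, 18, 15, 17, 8, 19, 7, 12.

11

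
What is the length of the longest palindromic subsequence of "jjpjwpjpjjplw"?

One longest palindromic subsequence is jjpjpjpjj (positions 1,2,3,4,6,7,8,9,10); it reads the same forward and backward, and the interval DP gives dp[1][13] = 9.

9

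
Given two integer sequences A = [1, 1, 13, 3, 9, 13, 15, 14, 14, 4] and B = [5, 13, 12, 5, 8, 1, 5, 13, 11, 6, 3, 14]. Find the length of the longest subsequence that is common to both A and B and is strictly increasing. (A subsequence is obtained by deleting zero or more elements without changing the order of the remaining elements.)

3

For each value that appears in both, track the longest common increasing run ending there.
The best achievable length is 3; one witness is 1, 13, 14 (A-positions 1,3,8, B-positions 6,8,12).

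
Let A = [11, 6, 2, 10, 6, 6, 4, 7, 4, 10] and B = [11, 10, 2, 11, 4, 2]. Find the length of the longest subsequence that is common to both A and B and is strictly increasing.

A longest common strictly increasing subsequence is 2, 4 (length 2); it appears in order in both A and B, and no longer such subsequence exists.

2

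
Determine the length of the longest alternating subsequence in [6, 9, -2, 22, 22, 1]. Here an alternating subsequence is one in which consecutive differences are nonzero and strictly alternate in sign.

Track the best alternating length ending on an up-step vs a down-step at each position: up/down = 1/1, 2/1, 1/3, 4/1, 4/1, 4/5.
The maximum over both is 5; one such subsequence is 6, 9, -2, 22, 1.

5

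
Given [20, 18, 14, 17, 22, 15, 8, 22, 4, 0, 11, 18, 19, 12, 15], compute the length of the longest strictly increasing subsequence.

Scanning left to right, the best length ending at each element is: 20→1, 18→1, 14→1, 17→2, 22→3, 15→2, 8→1, 22→3, 4→1, 0→1, 11→2, 18→3, 19→4, 12→3, 15→4.
So the longest increasing subsequence has length 4, e.g. 14, 17, 18, 19.

4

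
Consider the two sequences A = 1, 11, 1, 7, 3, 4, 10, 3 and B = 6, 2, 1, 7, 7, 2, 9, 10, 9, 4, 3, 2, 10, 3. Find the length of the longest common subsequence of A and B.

5

A longest common subsequence is 1, 7, 3, 10, 3 (length 5); the LCS DP confirms no longer common subsequence exists.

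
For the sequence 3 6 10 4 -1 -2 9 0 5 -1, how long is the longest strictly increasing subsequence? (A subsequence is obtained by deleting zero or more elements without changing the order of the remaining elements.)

One longest increasing subsequence is 3, 6, 10 (positions 1,2,3), of length 3; no longer one exists.

3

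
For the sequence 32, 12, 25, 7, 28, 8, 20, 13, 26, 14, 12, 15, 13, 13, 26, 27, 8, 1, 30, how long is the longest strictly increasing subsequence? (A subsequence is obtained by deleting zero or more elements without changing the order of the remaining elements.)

One longest increasing subsequence is 7, 8, 13, 14, 15, 26, 27, 30 (positions 4,6,8,10,12,15,16,19), of length 8; no longer one exists.

8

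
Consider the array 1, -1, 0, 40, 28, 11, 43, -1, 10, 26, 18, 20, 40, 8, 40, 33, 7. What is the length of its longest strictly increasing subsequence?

Scanning left to right, the best length ending at each element is: 1→1, -1→1, 0→2, 40→3, 28→3, 11→3, 43→4, -1→1, 10→3, 26→4, 18→4, 20→5, 40→6, 8→3, 40→6, 33→6, 7→3.
So the longest increasing subsequence has length 6, e.g. -1, 0, 11, 18, 20, 40.

6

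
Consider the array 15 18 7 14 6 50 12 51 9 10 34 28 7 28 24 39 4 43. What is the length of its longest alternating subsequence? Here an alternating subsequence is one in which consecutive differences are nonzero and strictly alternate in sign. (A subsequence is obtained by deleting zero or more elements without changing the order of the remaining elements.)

A longest alternating subsequence is 15, 18, 7, 14, 6, 50, 12, 51, 9, 10, 7, 28, 24, 39, 4, 43 (positions 1,2,3,4,5,6,7,8,9,10,13,14,15,16,17,18); its 15 consecutive differences strictly alternate in sign, and length 16 is optimal.

16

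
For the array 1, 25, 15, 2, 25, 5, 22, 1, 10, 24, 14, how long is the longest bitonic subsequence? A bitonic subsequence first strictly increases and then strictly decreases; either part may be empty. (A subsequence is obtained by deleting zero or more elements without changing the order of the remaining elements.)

6

One longest bitonic subsequence is 1, 2, 5, 22, 24, 14 (positions 1,4,6,7,10,11): it rises to 24 then falls. Length 6 is optimal.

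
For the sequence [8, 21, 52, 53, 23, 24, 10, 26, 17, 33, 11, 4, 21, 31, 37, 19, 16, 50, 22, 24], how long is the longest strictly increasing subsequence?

8

Let dp[i] be the longest increasing subsequence ending at position i. Then dp = [1, 2, 3, 4, 3, 4, 2, 5, 3, 6, 3, 1, 4, 6, 7, 4, 4, 8, 5, 6].
The maximum is 8; one witness is 8, 21, 23, 24, 26, 33, 37, 50 at positions 1,2,5,6,8,10,15,18.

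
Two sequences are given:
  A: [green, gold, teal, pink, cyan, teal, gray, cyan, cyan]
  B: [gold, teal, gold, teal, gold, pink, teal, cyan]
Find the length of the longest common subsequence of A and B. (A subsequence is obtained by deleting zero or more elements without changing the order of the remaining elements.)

5

A longest common subsequence is gold, teal, pink, teal, cyan (length 5); the LCS DP confirms no longer common subsequence exists.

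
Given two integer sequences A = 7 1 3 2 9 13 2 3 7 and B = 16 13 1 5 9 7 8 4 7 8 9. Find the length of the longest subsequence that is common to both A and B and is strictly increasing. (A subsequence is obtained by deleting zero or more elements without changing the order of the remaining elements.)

2

A longest common strictly increasing subsequence is 1, 9 (length 2); it appears in order in both A and B, and no longer such subsequence exists.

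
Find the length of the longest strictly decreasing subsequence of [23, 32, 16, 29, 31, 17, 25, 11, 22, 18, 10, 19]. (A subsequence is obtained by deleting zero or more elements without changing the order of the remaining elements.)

Scanning left to right, the best length ending at each element is: 23→1, 32→1, 16→2, 29→2, 31→2, 17→3, 25→3, 11→4, 22→4, 18→5, 10→6, 19→5.
So the longest decreasing subsequence has length 6, e.g. 32, 29, 25, 22, 18, 10.

6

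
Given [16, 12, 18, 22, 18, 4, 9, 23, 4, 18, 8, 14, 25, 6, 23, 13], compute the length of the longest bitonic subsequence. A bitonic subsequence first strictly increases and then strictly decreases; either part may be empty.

Let inc[i] be the LIS ending at i and dec[i] the longest strictly decreasing subsequence starting at i. inc = [1, 1, 2, 3, 2, 1, 2, 4, 1, 3, 2, 3, 5, 2, 4, 3], dec = [5, 4, 4, 5, 4, 1, 3, 4, 1, 3, 2, 2, 3, 1, 2, 1].
max_i inc[i]+dec[i]−1 = 7, with one witness 16, 18, 22, 18, 9, 8, 6.

7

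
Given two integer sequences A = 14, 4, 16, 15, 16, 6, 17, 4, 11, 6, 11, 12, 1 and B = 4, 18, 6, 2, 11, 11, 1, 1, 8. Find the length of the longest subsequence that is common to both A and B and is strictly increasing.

A longest common strictly increasing subsequence is 4, 6, 11 (length 3); it appears in order in both A and B, and no longer such subsequence exists.

3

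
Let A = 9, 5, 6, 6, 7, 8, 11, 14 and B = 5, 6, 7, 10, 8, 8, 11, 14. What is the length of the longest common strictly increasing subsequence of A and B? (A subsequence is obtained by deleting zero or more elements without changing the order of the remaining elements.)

6

For each value that appears in both, track the longest common increasing run ending there.
The best achievable length is 6; one witness is 5, 6, 7, 8, 11, 14 (A-positions 2,3,5,6,7,8, B-positions 1,2,3,5,7,8).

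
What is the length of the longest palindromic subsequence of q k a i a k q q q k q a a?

9

One longest palindromic subsequence is aakqqqkaa (positions 3,5,6,7,8,9,10,12,13); it reads the same forward and backward, and the interval DP gives dp[1][13] = 9.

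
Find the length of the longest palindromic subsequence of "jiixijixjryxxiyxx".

Using dp[i][j] = 2 + dp[i+1][j−1] if the ends match, else max(dp[i+1][j], dp[i][j−1]):
dp[1][17] = 8. A witness is xxyxxyxx at positions 4,8,11,12,13,15,16,17.

8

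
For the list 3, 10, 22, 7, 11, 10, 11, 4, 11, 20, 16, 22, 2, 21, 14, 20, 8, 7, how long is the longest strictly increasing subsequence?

Scanning left to right, the best length ending at each element is: 3→1, 10→2, 22→3, 7→2, 11→3, 10→3, 11→4, 4→2, 11→4, 20→5, 16→5, 22→6, 2→1, 21→6, 14→5, 20→6, 8→3, 7→3.
So the longest increasing subsequence has length 6, e.g. 3, 7, 10, 11, 20, 22.

6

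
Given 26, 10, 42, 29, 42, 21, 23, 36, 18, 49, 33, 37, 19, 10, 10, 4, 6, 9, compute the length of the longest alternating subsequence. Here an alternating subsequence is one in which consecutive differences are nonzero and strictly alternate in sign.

A longest alternating subsequence is 26, 10, 42, 29, 42, 21, 23, 18, 49, 33, 37, 4, 6 (positions 1,2,3,4,5,6,7,9,10,11,12,16,17); its 12 consecutive differences strictly alternate in sign, and length 13 is optimal.

13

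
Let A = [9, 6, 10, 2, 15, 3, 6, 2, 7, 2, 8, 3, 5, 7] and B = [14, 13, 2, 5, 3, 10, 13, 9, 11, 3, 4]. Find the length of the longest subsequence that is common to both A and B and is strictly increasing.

2

A longest common strictly increasing subsequence is 2, 5 (length 2); it appears in order in both A and B, and no longer such subsequence exists.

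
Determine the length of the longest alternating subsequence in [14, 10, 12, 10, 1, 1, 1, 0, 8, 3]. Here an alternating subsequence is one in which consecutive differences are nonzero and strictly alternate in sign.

A longest alternating subsequence is 14, 10, 12, 1, 8, 3 (positions 1,2,3,5,9,10); its 5 consecutive differences strictly alternate in sign, and length 6 is optimal.

6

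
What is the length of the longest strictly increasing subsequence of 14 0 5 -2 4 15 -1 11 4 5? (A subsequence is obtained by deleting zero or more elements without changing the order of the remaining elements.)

4

One longest increasing subsequence is -2, -1, 4, 5 (positions 4,7,9,10), of length 4; no longer one exists.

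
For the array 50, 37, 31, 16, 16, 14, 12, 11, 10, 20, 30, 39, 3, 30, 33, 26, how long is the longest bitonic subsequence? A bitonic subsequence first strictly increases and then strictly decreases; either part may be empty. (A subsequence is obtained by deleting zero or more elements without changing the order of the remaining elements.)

9

One longest bitonic subsequence is 50, 37, 31, 16, 14, 12, 11, 10, 3 (positions 1,2,3,5,6,7,8,9,13): it rises to 50 then falls. Length 9 is optimal.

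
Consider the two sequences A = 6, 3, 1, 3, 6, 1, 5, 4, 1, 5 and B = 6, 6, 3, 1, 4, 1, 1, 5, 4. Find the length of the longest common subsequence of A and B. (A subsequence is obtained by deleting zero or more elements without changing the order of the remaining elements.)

Backtracking the LCS table gives one alignment: 6 (A1,B2) → 3 (A2,B3) → 1 (A3,B6) → 1 (A6,B7) → 5 (A7,B8) → 4 (A8,B9).
So the longest common subsequence has length 6.

6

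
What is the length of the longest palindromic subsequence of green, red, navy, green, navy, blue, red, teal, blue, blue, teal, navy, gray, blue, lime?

6

Using dp[i][j] = 2 + dp[i+1][j−1] if the ends match, else max(dp[i+1][j], dp[i][j−1]):
dp[1][15] = 6. A witness is blue teal blue blue teal blue at positions 6,8,9,10,11,14.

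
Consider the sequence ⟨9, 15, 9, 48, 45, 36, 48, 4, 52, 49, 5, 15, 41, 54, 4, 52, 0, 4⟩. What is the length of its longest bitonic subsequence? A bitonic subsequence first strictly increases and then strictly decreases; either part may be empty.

9

One longest bitonic subsequence is 9, 15, 45, 48, 52, 49, 41, 4, 0 (positions 1,2,5,7,9,10,13,15,17): it rises to 52 then falls. Length 9 is optimal.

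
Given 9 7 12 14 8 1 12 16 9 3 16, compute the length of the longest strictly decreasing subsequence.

Scanning left to right, the best length ending at each element is: 9→1, 7→2, 12→1, 14→1, 8→2, 1→3, 12→2, 16→1, 9→3, 3→4, 16→1.
So the longest decreasing subsequence has length 4, e.g. 14, 12, 9, 3.

4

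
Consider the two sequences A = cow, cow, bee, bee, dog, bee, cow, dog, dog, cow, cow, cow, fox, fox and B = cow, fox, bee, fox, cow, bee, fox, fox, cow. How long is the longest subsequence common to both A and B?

5

Backtracking the LCS table gives one alignment: cow (A1,B1) → cow (A2,B5) → bee (A6,B6) → fox (A13,B7) → fox (A14,B8).
So the longest common subsequence has length 5.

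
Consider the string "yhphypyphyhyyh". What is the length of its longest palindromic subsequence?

9

Using dp[i][j] = 2 + dp[i+1][j−1] if the ends match, else max(dp[i+1][j], dp[i][j−1]):
dp[1][14] = 9. A witness is hyyhyhyyh at positions 2,5,7,9,10,11,12,13,14.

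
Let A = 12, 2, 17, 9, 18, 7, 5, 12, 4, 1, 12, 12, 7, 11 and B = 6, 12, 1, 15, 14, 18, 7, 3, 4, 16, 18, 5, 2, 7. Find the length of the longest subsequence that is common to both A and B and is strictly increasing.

A longest common strictly increasing subsequence is 12, 18 (length 2); it appears in order in both A and B, and no longer such subsequence exists.

2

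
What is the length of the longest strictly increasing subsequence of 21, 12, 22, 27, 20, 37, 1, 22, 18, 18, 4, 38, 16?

5

Let dp[i] be the longest increasing subsequence ending at position i. Then dp = [1, 1, 2, 3, 2, 4, 1, 3, 2, 2, 2, 5, 3].
The maximum is 5; one witness is 21, 22, 27, 37, 38 at positions 1,3,4,6,12.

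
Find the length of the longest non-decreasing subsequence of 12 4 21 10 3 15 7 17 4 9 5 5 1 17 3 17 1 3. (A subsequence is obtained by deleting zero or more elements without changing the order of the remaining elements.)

6

Let dp[i] be the longest non-decreasing subsequence ending at position i. Then dp = [1, 1, 2, 2, 1, 3, 2, 4, 2, 3, 3, 4, 1, 5, 2, 6, 2, 3].
The maximum is 6; one witness is 4, 10, 15, 17, 17, 17 at positions 2,4,6,8,14,16.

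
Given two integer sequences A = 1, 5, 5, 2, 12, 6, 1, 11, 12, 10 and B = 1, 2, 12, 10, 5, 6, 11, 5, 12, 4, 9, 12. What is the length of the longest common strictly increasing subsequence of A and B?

5

For each value that appears in both, track the longest common increasing run ending there.
The best achievable length is 5; one witness is 1, 2, 6, 11, 12 (A-positions 1,4,6,8,9, B-positions 1,2,6,7,9).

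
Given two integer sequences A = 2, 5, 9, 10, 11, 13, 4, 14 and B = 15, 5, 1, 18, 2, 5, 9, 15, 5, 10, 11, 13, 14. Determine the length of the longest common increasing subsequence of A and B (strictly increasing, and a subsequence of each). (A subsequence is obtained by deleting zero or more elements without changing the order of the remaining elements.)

For each value that appears in both, track the longest common increasing run ending there.
The best achievable length is 7; one witness is 2, 5, 9, 10, 11, 13, 14 (A-positions 1,2,3,4,5,6,8, B-positions 5,6,7,10,11,12,13).

7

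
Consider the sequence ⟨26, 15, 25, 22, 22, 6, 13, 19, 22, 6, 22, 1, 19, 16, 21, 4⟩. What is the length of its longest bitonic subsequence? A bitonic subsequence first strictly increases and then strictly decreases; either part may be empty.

7

Let inc[i] be the LIS ending at i and dec[i] the longest strictly decreasing subsequence starting at i. inc = [1, 1, 2, 2, 2, 1, 2, 3, 4, 1, 4, 1, 3, 3, 4, 2], dec = [6, 4, 5, 4, 4, 2, 3, 3, 4, 2, 4, 1, 3, 2, 2, 1].
max_i inc[i]+dec[i]−1 = 7, with one witness 6, 13, 19, 22, 19, 16, 4.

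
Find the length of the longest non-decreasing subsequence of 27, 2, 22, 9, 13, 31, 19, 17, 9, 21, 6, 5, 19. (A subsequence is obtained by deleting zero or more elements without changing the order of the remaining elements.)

Scanning left to right, the best length ending at each element is: 27→1, 2→1, 22→2, 9→2, 13→3, 31→4, 19→4, 17→4, 9→3, 21→5, 6→2, 5→2, 19→5.
So the longest non-decreasing subsequence has length 5, e.g. 2, 9, 13, 19, 21.

5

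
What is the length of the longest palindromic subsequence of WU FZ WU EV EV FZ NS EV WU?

6

One longest palindromic subsequence is WU FZ EV EV FZ WU (positions 1,2,4,5,6,9); it reads the same forward and backward, and the interval DP gives dp[1][9] = 6.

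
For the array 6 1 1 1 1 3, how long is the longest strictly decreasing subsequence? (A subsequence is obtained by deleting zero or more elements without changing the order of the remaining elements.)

Let dp[i] be the longest decreasing subsequence ending at position i. Then dp = [1, 2, 2, 2, 2, 2].
The maximum is 2; one witness is 6, 1 at positions 1,2.

2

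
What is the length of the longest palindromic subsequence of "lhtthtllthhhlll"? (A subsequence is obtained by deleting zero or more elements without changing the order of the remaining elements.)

Using dp[i][j] = 2 + dp[i+1][j−1] if the ends match, else max(dp[i+1][j], dp[i][j−1]):
dp[1][15] = 10. A witness is lhhtllthhl at positions 1,2,5,6,7,8,9,11,12,15.

10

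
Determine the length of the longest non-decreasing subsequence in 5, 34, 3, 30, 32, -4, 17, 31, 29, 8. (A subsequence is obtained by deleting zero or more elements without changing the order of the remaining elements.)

3

One longest non-decreasing subsequence is 5, 30, 32 (positions 1,4,5), of length 3; no longer one exists.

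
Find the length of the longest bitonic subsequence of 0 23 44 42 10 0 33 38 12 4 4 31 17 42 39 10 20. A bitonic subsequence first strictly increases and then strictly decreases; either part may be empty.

One longest bitonic subsequence is 0, 23, 44, 42, 38, 31, 17, 10 (positions 1,2,3,4,8,12,13,16): it rises to 44 then falls. Length 8 is optimal.

8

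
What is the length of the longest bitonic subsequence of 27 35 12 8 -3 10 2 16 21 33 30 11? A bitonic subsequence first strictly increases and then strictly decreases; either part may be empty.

One longest bitonic subsequence is 8, 10, 16, 21, 33, 30, 11 (positions 4,6,8,9,10,11,12): it rises to 33 then falls. Length 7 is optimal.

7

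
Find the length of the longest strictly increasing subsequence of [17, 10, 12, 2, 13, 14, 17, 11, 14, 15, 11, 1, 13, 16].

6

Let dp[i] be the longest increasing subsequence ending at position i. Then dp = [1, 1, 2, 1, 3, 4, 5, 2, 4, 5, 2, 1, 3, 6].
The maximum is 6; one witness is 10, 12, 13, 14, 15, 16 at positions 2,3,5,6,10,14.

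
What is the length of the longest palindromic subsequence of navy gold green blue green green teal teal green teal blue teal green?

8

Using dp[i][j] = 2 + dp[i+1][j−1] if the ends match, else max(dp[i+1][j], dp[i][j−1]):
dp[1][13] = 8. A witness is green blue green teal teal green blue green at positions 3,4,6,7,8,9,11,13.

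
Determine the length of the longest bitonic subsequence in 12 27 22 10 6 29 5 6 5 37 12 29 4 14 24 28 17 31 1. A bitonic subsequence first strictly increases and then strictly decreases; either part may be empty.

8

One longest bitonic subsequence is 12, 27, 22, 10, 6, 5, 4, 1 (positions 1,2,3,4,8,9,13,19): it rises to 27 then falls. Length 8 is optimal.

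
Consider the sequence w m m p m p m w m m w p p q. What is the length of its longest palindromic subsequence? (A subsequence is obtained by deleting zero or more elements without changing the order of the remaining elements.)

9

Using dp[i][j] = 2 + dp[i+1][j−1] if the ends match, else max(dp[i+1][j], dp[i][j−1]):
dp[1][14] = 9. A witness is wmmmpmmmw at positions 1,2,3,5,6,7,9,10,11.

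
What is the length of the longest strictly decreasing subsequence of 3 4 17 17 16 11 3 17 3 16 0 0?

5

Scanning left to right, the best length ending at each element is: 3→1, 4→1, 17→1, 17→1, 16→2, 11→3, 3→4, 17→1, 3→4, 16→2, 0→5, 0→5.
So the longest decreasing subsequence has length 5, e.g. 17, 16, 11, 3, 0.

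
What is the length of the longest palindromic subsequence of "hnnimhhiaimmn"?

Using dp[i][j] = 2 + dp[i+1][j−1] if the ends match, else max(dp[i+1][j], dp[i][j−1]):
dp[1][13] = 7. A witness is nmiaimn at positions 2,5,8,9,10,12,13.

7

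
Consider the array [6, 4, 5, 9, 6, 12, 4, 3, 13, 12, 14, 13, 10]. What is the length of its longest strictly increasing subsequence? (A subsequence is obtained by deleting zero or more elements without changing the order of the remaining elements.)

Let dp[i] be the longest increasing subsequence ending at position i. Then dp = [1, 1, 2, 3, 3, 4, 1, 1, 5, 4, 6, 5, 4].
The maximum is 6; one witness is 4, 5, 9, 12, 13, 14 at positions 2,3,4,6,9,11.

6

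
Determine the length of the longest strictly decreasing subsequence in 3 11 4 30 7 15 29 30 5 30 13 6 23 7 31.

4

One longest decreasing subsequence is 30, 15, 13, 6 (positions 4,6,11,12), of length 4; no longer one exists.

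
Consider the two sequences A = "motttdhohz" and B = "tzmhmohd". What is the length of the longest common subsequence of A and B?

4

Backtracking the LCS table gives one alignment: m (A1,B3) → h (A7,B4) → o (A8,B6) → h (A9,B7).
So the longest common subsequence has length 4.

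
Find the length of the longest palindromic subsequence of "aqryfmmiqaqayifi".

7

One longest palindromic subsequence is fiaqaif (positions 5,8,10,11,12,14,15); it reads the same forward and backward, and the interval DP gives dp[1][16] = 7.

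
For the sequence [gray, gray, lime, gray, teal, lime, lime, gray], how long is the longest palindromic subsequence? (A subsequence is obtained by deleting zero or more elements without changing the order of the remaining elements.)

Using dp[i][j] = 2 + dp[i+1][j−1] if the ends match, else max(dp[i+1][j], dp[i][j−1]):
dp[1][8] = 5. A witness is gray lime lime lime gray at positions 1,3,6,7,8.

5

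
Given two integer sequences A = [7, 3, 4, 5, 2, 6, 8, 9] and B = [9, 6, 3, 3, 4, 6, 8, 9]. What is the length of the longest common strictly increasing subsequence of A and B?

A longest common strictly increasing subsequence is 3, 4, 6, 8, 9 (length 5); it appears in order in both A and B, and no longer such subsequence exists.

5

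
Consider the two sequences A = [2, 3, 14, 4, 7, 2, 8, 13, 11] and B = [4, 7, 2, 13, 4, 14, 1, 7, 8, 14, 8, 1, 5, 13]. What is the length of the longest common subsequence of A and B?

A longest common subsequence is 2, 14, 7, 8, 13 (length 5); the LCS DP confirms no longer common subsequence exists.

5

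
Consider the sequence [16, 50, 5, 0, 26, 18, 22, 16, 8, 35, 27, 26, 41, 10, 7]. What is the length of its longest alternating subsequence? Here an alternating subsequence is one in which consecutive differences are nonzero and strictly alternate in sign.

Track the best alternating length ending on an up-step vs a down-step at each position: up/down = 1/1, 2/1, 1/3, 1/3, 4/3, 4/5, 6/5, 4/7, 4/7, 8/3, 8/9, 8/9, 10/3, 8/11, 4/11.
The maximum over both is 11; one such subsequence is 16, 50, 5, 26, 18, 22, 16, 35, 27, 41, 10.

11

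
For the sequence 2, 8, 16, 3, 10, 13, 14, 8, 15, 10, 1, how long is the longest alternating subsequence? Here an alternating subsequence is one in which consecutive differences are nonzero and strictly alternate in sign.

7

Track the best alternating length ending on an up-step vs a down-step at each position: up/down = 1/1, 2/1, 2/1, 2/3, 4/3, 4/3, 4/3, 4/5, 6/3, 6/7, 1/7.
The maximum over both is 7; one such subsequence is 2, 8, 3, 10, 8, 15, 10.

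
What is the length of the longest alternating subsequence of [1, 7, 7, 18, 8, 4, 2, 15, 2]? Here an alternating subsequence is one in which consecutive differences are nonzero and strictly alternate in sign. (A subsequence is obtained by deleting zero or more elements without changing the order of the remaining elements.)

A longest alternating subsequence is 1, 18, 8, 15, 2 (positions 1,4,5,8,9); its 4 consecutive differences strictly alternate in sign, and length 5 is optimal.

5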